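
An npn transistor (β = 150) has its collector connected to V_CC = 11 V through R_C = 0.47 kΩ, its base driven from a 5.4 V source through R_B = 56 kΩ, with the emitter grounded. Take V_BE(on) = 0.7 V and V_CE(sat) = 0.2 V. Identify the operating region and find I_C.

Assume active. Base-emitter loop: I_B = (V_BB − V_BE)/R_B = (5.4 − 0.7)/56 = 0.0839 mA.
I_C = β·I_B = 150×0.0839 = 12.6 mA.
V_CE = V_CC − I_C·R_C = 11 − 12.6×0.47 = 5.08 V > V_CE(sat), so the active-region assumption holds.

active; I_C ≈ 13 mA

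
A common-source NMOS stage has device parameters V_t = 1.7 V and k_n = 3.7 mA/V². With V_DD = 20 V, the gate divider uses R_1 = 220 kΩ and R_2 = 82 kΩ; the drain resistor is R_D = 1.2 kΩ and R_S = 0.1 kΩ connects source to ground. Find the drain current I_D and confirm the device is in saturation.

V_G = V_DD·R_2/(R_1+R_2) = 20×82/302 = 5.43 V.
Assume saturation: I_D = (k_n/2)(V_GS − V_t)² with V_GS = V_G − I_D·R_S = 5.43 − 0.1·I_D.
Substituting gives 0.0185·I_D² − 2.38·I_D + 25.7 = 0, with roots I_D = 11.9 or 117 mA.
The root I_D = 117 mA gives V_GS = -6.24 V ≤ V_t, so take I_D = 11.9 mA.
Then V_GS = 4.24 V and V_DS = V_DD − I_D(R_D+R_S) = 20 − 11.9×1.3 = 4.5 V.
Saturation requires V_DS ≥ V_GS − V_t = 2.54 V; 4.5 ≥ 2.54 ✓.

I_D ≈ 12 mA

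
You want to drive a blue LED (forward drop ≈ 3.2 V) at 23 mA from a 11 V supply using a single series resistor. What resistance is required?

R ≈ 0.34 kΩ

The resistor drops V_S − V_D = 11 − 3.2 = 7.8 V at 23 mA.
R = 7.8 V / 23 mA = 0.339 kΩ.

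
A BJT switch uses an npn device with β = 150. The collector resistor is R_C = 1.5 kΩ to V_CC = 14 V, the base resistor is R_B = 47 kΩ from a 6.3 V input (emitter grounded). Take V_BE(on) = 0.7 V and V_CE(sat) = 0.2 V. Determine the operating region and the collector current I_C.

Assume active: I_B = (6.3 − 0.7)/47 = 0.119 mA, giving I_C = β·I_B = 17.9 mA.
But then V_CE = 14 − 17.9×1.5 = -12.8 V < V_CE(sat) = 0.2 V — impossible in the active region.
So the transistor is saturated. With V_CE = 0.2 V, I_C = (V_CC − 0.2)/R_C = 13.8/1.5 = 9.2 mA.
Check: β·I_B = 17.9 mA > I_C = 9.2 mA, confirming saturation.

saturation; I_C ≈ 9.2 mA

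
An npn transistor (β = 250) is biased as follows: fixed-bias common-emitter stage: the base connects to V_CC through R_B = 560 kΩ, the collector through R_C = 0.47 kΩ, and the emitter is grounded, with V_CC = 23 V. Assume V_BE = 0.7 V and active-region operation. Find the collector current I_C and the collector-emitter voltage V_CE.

I_C ≈ 10 mA, V_CE ≈ 18 V

Base loop: V_CC = I_B·R_B + V_BE, so I_B = (23 − 0.7)/560 kΩ = 0.0398 mA.
In the active region I_C = β·I_B = 250 × 0.0398 = 9.96 mA.
Collector loop: V_CE = V_CC − I_C·R_C = 23 − 9.96×0.47 = 18.3 V.
Since V_CE = 18.3 V > V_CE(sat) ≈ 0.2 V, the transistor is in the active region as assumed.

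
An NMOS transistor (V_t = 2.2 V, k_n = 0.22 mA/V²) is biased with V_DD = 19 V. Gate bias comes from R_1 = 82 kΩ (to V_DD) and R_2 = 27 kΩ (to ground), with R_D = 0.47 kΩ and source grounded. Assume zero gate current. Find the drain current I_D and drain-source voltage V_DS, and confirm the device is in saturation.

V_G = V_DD·R_2/(R_1+R_2) = 19×27/109 = 4.71 V. With the source grounded, V_GS = V_G = 4.71 V.
Assume saturation: I_D = (k_n/2)(V_GS − V_t)² = (0.22/2)×(4.71 − 2.2)² = 0.11×2.51² = 0.691 mA.
V_DS = V_DD − I_D·R_D = 19 − 0.691×0.47 = 18.7 V.
Saturation requires V_DS ≥ V_GS − V_t = 2.51 V; 18.7 ≥ 2.51 ✓.

I_D ≈ 0.69 mA, V_DS ≈ 19 V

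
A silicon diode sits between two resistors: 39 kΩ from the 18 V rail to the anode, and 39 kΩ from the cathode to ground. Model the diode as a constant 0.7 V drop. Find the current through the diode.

The two resistors are in series with the diode, so KVL gives 18 = I·39 + 0.7 + I·39.
I = (18 − 0.7) / (39 + 39) kΩ = 17.3 / 78 = 0.222 mA.

I ≈ 0.22 mA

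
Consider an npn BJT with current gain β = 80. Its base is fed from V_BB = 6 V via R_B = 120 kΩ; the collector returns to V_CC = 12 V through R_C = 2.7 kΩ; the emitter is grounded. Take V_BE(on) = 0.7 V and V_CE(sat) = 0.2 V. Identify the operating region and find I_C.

Assume active. Base-emitter loop: I_B = (V_BB − V_BE)/R_B = (6 − 0.7)/120 = 0.0442 mA.
I_C = β·I_B = 80×0.0442 = 3.53 mA.
V_CE = V_CC − I_C·R_C = 12 − 3.53×2.7 = 2.46 V > V_CE(sat), so the active-region assumption holds.

active; I_C ≈ 3.5 mA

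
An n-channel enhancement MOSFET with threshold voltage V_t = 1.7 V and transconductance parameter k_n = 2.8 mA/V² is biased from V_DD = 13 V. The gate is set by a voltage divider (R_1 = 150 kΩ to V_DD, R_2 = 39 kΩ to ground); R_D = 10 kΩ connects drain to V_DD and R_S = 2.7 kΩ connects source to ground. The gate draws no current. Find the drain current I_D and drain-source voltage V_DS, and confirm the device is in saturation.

I_D ≈ 0.22 mA, V_DS ≈ 10 V

V_G = V_DD·R_2/(R_1+R_2) = 13×39/189 = 2.68 V.
Assume saturation: I_D = (k_n/2)(V_GS − V_t)² with V_GS = V_G − I_D·R_S = 2.68 − 2.7·I_D.
Substituting gives 10.2·I_D² − 8.43·I_D + 1.35 = 0, with roots I_D = 0.218 or 0.608 mA.
The root I_D = 0.608 mA gives V_GS = 1.04 V ≤ V_t, so take I_D = 0.218 mA.
Then V_GS = 2.09 V and V_DS = V_DD − I_D(R_D+R_S) = 13 − 0.218×12.7 = 10.2 V.
Saturation requires V_DS ≥ V_GS − V_t = 0.394 V; 10.2 ≥ 0.394 ✓.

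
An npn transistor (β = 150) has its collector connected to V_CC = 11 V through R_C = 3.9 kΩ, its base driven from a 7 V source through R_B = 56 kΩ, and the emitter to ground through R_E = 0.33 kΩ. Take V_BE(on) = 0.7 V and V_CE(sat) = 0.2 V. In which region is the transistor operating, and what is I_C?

saturation; I_C ≈ 2.5 mA

Assume active: I_B = (7 − 0.7)/(56 + 151×0.33) = 0.0595 mA, I_C = β·I_B = 8.93 mA.
Then V_CE = 11 − 8.93×3.9 − 8.99×0.33 = -26.8 V < 0.2 V — the active assumption fails.
Re-solve with V_CE = 0.2 V. KCL at the emitter: V_E/R_E = (V_BB−0.7−V_E)/R_B + (V_CC−0.2−V_E)/R_C, giving V_E = 0.872 V.
I_C = (V_CC − 0.2 − V_E)/R_C = (10.8 − 0.872)/3.9 = 2.55 mA.
Check: I_B = (6.3 − 0.872)/56 = 0.0969 mA, and β·I_B = 14.5 mA > I_C, confirming saturation.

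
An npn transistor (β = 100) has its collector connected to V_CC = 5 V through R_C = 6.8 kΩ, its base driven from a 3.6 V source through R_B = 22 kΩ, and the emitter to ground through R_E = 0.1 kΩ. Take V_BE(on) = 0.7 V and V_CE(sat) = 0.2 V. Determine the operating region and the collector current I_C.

Assume active: I_B = (3.6 − 0.7)/(22 + 101×0.1) = 0.0903 mA, I_C = β·I_B = 9.03 mA.
Then V_CE = 5 − 9.03×6.8 − 9.12×0.1 = -57.3 V < 0.2 V — the active assumption fails.
Re-solve with V_CE = 0.2 V. KCL at the emitter: V_E/R_E = (V_BB−0.7−V_E)/R_B + (V_CC−0.2−V_E)/R_C, giving V_E = 0.0822 V.
I_C = (V_CC − 0.2 − V_E)/R_C = (4.8 − 0.0822)/6.8 = 0.694 mA.
Check: I_B = (2.9 − 0.0822)/22 = 0.128 mA, and β·I_B = 12.8 mA > I_C, confirming saturation.

saturation; I_C ≈ 0.69 mA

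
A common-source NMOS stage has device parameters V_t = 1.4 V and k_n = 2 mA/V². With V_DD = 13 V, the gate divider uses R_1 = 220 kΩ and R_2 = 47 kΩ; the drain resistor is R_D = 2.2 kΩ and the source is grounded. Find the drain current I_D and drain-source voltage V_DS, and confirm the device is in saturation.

I_D ≈ 0.79 mA, V_DS ≈ 11 V

V_G = V_DD·R_2/(R_1+R_2) = 13×47/267 = 2.29 V. With the source grounded, V_GS = V_G = 2.29 V.
Assume saturation: I_D = (k_n/2)(V_GS − V_t)² = (2/2)×(2.29 − 1.4)² = 1×0.888² = 0.789 mA.
V_DS = V_DD − I_D·R_D = 13 − 0.789×2.2 = 11.3 V.
Saturation requires V_DS ≥ V_GS − V_t = 0.888 V; 11.3 ≥ 0.888 ✓.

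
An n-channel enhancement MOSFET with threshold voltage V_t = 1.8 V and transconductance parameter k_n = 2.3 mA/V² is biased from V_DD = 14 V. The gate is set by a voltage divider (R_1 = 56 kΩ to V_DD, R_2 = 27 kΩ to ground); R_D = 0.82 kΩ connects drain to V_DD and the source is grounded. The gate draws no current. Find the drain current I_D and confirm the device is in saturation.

V_G = V_DD·R_2/(R_1+R_2) = 14×27/83 = 4.55 V. With the source grounded, V_GS = V_G = 4.55 V.
Assume saturation: I_D = (k_n/2)(V_GS − V_t)² = (2.3/2)×(4.55 − 1.8)² = 1.15×2.75² = 8.72 mA.
V_DS = V_DD − I_D·R_D = 14 − 8.72×0.82 = 6.85 V.
Saturation requires V_DS ≥ V_GS − V_t = 2.75 V; 6.85 ≥ 2.75 ✓.

I_D ≈ 8.7 mA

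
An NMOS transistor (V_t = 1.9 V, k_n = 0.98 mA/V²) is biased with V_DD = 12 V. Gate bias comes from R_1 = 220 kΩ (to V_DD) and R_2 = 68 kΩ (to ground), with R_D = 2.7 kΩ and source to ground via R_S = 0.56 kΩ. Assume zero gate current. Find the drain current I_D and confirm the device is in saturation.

I_D ≈ 0.29 mA

V_G = V_DD·R_2/(R_1+R_2) = 12×68/288 = 2.83 V.
Assume saturation: I_D = (k_n/2)(V_GS − V_t)² with V_GS = V_G − I_D·R_S = 2.83 − 0.56·I_D.
Substituting gives 0.154·I_D² − 1.51·I_D + 0.427 = 0, with roots I_D = 0.291 or 9.55 mA.
The root I_D = 9.55 mA gives V_GS = -2.51 V ≤ V_t, so take I_D = 0.291 mA.
Then V_GS = 2.67 V and V_DS = V_DD − I_D(R_D+R_S) = 12 − 0.291×3.26 = 11.1 V.
Saturation requires V_DS ≥ V_GS − V_t = 0.77 V; 11.1 ≥ 0.77 ✓.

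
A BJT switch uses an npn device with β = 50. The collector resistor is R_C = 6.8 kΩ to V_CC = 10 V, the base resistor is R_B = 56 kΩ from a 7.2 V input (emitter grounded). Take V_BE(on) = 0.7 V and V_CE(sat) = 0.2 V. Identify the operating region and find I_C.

saturation; I_C ≈ 1.4 mA

Assume active: I_B = (7.2 − 0.7)/56 = 0.116 mA, giving I_C = β·I_B = 5.8 mA.
But then V_CE = 10 − 5.8×6.8 = -29.5 V < V_CE(sat) = 0.2 V — impossible in the active region.
So the transistor is saturated. With V_CE = 0.2 V, I_C = (V_CC − 0.2)/R_C = 9.8/6.8 = 1.44 mA.
Check: β·I_B = 5.8 mA > I_C = 1.44 mA, confirming saturation.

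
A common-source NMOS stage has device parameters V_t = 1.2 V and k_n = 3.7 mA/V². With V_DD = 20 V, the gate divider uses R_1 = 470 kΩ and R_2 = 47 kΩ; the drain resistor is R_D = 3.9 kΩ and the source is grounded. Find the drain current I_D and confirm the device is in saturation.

V_G = V_DD·R_2/(R_1+R_2) = 20×47/517 = 1.82 V. With the source grounded, V_GS = V_G = 1.82 V.
Assume saturation: I_D = (k_n/2)(V_GS − V_t)² = (3.7/2)×(1.82 − 1.2)² = 1.85×0.618² = 0.707 mA.
V_DS = V_DD − I_D·R_D = 20 − 0.707×3.9 = 17.2 V.
Saturation requires V_DS ≥ V_GS − V_t = 0.618 V; 17.2 ≥ 0.618 ✓.

I_D ≈ 0.71 mA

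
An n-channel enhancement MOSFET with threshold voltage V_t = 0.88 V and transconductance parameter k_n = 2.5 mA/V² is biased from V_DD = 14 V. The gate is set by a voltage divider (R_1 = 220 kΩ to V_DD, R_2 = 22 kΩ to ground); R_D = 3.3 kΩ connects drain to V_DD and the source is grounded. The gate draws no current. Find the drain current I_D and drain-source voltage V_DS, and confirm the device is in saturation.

V_G = V_DD·R_2/(R_1+R_2) = 14×22/242 = 1.27 V. With the source grounded, V_GS = V_G = 1.27 V.
Assume saturation: I_D = (k_n/2)(V_GS − V_t)² = (2.5/2)×(1.27 − 0.88)² = 1.25×0.393² = 0.193 mA.
V_DS = V_DD − I_D·R_D = 14 − 0.193×3.3 = 13.4 V.
Saturation requires V_DS ≥ V_GS − V_t = 0.393 V; 13.4 ≥ 0.393 ✓.

I_D ≈ 0.19 mA, V_DS ≈ 13 V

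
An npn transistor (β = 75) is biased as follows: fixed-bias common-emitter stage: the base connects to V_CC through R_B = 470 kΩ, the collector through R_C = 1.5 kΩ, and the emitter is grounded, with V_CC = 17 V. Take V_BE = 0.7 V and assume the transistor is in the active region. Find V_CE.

Base loop: V_CC = I_B·R_B + V_BE, so I_B = (17 − 0.7)/470 kΩ = 0.0347 mA.
In the active region I_C = β·I_B = 75 × 0.0347 = 2.6 mA.
Collector loop: V_CE = V_CC − I_C·R_C = 17 − 2.6×1.5 = 13.1 V.
Since V_CE = 13.1 V > V_CE(sat) ≈ 0.2 V, the transistor is in the active region as assumed.

V_CE ≈ 13 V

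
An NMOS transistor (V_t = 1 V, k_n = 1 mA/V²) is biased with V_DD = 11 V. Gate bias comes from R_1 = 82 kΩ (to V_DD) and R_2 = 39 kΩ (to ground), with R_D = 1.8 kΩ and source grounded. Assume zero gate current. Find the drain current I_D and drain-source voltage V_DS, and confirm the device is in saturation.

V_G = V_DD·R_2/(R_1+R_2) = 11×39/121 = 3.55 V. With the source grounded, V_GS = V_G = 3.55 V.
Assume saturation: I_D = (k_n/2)(V_GS − V_t)² = (1/2)×(3.55 − 1)² = 0.5×2.55² = 3.24 mA.
V_DS = V_DD − I_D·R_D = 11 − 3.24×1.8 = 5.17 V.
Saturation requires V_DS ≥ V_GS − V_t = 2.55 V; 5.17 ≥ 2.55 ✓.

I_D ≈ 3.2 mA, V_DS ≈ 5.2 V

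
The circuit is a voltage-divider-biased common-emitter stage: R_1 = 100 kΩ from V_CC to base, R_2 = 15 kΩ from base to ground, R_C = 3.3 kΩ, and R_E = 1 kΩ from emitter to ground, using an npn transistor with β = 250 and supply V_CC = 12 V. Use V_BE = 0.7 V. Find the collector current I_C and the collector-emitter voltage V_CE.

I_C ≈ 0.82 mA, V_CE ≈ 8.5 V

Thevenize the base divider: V_Th = V_CC·R_2/(R_1+R_2) = 12×15/115 = 1.57 V, R_Th = R_1‖R_2 = 13 kΩ.
Base-emitter loop: V_Th = I_B·R_Th + V_BE + (β+1)I_B·R_E, so I_B = (1.57 − 0.7) / (13 + 251×1) = 0.00328 mA.
I_C = β·I_B = 250×0.00328 = 0.819 mA, and I_E = (β+1)I_B = 0.822 mA.
V_CE = V_CC − I_C·R_C − I_E·R_E = 12 − 0.819×3.3 − 0.822×1 = 8.47 V.
V_CE = 8.47 V > 0.2 V confirms active-region operation.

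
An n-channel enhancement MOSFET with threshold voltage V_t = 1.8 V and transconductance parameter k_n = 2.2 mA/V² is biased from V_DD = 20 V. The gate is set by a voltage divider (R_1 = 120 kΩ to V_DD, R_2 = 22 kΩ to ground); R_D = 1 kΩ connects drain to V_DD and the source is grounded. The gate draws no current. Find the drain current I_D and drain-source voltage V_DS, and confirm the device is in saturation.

I_D ≈ 1.9 mA, V_DS ≈ 18 V

V_G = V_DD·R_2/(R_1+R_2) = 20×22/142 = 3.1 V. With the source grounded, V_GS = V_G = 3.1 V.
Assume saturation: I_D = (k_n/2)(V_GS − V_t)² = (2.2/2)×(3.1 − 1.8)² = 1.1×1.3² = 1.85 mA.
V_DS = V_DD − I_D·R_D = 20 − 1.85×1 = 18.1 V.
Saturation requires V_DS ≥ V_GS − V_t = 1.3 V; 18.1 ≥ 1.3 ✓.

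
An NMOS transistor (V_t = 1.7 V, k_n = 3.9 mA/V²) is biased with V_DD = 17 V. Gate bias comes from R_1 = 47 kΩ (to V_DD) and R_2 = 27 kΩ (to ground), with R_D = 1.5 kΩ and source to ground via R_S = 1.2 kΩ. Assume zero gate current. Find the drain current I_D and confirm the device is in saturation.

V_G = V_DD·R_2/(R_1+R_2) = 17×27/74 = 6.2 V.
Assume saturation: I_D = (k_n/2)(V_GS − V_t)² with V_GS = V_G − I_D·R_S = 6.2 − 1.2·I_D.
Substituting gives 2.81·I_D² − 22.1·I_D + 39.5 = 0, with roots I_D = 2.76 or 5.1 mA.
The root I_D = 5.1 mA gives V_GS = 0.0828 V ≤ V_t, so take I_D = 2.76 mA.
Then V_GS = 2.89 V and V_DS = V_DD − I_D(R_D+R_S) = 17 − 2.76×2.7 = 9.55 V.
Saturation requires V_DS ≥ V_GS − V_t = 1.19 V; 9.55 ≥ 1.19 ✓.

I_D ≈ 2.8 mA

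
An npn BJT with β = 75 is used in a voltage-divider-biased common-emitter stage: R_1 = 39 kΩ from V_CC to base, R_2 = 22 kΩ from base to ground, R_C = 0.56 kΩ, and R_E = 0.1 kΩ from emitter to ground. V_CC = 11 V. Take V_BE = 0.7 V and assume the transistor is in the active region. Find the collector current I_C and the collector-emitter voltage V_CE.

Thevenize the base divider: V_Th = V_CC·R_2/(R_1+R_2) = 11×22/61 = 3.97 V, R_Th = R_1‖R_2 = 14.1 kΩ.
Base-emitter loop: V_Th = I_B·R_Th + V_BE + (β+1)I_B·R_E, so I_B = (3.97 − 0.7) / (14.1 + 76×0.1) = 0.151 mA.
I_C = β·I_B = 75×0.151 = 11.3 mA, and I_E = (β+1)I_B = 11.5 mA.
V_CE = V_CC − I_C·R_C − I_E·R_E = 11 − 11.3×0.56 − 11.5×0.1 = 3.52 V.
V_CE = 3.52 V > 0.2 V confirms active-region operation.

I_C ≈ 11 mA, V_CE ≈ 3.5 V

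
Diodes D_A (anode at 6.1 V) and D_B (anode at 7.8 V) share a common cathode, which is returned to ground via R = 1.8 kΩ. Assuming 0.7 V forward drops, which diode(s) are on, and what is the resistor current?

Assume both conduct. Then node N would need to be at both 6.1−0.7 = 5.4 V and 7.8−0.7 = 7.1 V, which is impossible.
Assume only D_B conducts: V_N = 7.8 − 0.7 = 7.1 V, so I_R = 7.1/1.8 = 3.94 mA.
Check D_A: its anode-to-cathode voltage is 6.1 − 7.1 = -1 V < 0.7 V, so it is off. The assumption is consistent.

Only D_B conducts; I_R ≈ 3.9 mA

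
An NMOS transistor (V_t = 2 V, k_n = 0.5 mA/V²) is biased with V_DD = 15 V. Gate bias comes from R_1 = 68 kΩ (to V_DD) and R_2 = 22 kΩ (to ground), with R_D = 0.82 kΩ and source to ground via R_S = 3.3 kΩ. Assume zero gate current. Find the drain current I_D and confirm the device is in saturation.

V_G = V_DD·R_2/(R_1+R_2) = 15×22/90 = 3.67 V.
Assume saturation: I_D = (k_n/2)(V_GS − V_t)² with V_GS = V_G − I_D·R_S = 3.67 − 3.3·I_D.
Substituting gives 2.72·I_D² − 3.75·I_D + 0.694 = 0, with roots I_D = 0.22 or 1.16 mA.
The root I_D = 1.16 mA gives V_GS = -0.151 V ≤ V_t, so take I_D = 0.22 mA.
Then V_GS = 2.94 V and V_DS = V_DD − I_D(R_D+R_S) = 15 − 0.22×4.12 = 14.1 V.
Saturation requires V_DS ≥ V_GS − V_t = 0.939 V; 14.1 ≥ 0.939 ✓.

I_D ≈ 0.22 mA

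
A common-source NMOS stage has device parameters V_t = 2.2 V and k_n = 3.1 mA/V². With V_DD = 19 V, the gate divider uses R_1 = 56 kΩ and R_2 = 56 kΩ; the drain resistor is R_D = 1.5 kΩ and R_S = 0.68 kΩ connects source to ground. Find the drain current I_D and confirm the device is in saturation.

V_G = V_DD·R_2/(R_1+R_2) = 19×56/112 = 9.5 V.
Assume saturation: I_D = (k_n/2)(V_GS − V_t)² with V_GS = V_G − I_D·R_S = 9.5 − 0.68·I_D.
Substituting gives 0.717·I_D² − 16.4·I_D + 82.6 = 0, with roots I_D = 7.5 or 15.4 mA.
The root I_D = 15.4 mA gives V_GS = -0.949 V ≤ V_t, so take I_D = 7.5 mA.
Then V_GS = 4.4 V and V_DS = V_DD − I_D(R_D+R_S) = 19 − 7.5×2.18 = 2.65 V.
Saturation requires V_DS ≥ V_GS − V_t = 2.2 V; 2.65 ≥ 2.2 ✓.

I_D ≈ 7.5 mA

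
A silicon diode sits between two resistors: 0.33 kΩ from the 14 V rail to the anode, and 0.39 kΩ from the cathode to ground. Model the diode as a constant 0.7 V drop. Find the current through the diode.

The two resistors are in series with the diode, so KVL gives 14 = I·0.33 + 0.7 + I·0.39.
I = (14 − 0.7) / (0.33 + 0.39) kΩ = 13.3 / 0.72 = 18.5 mA.

I ≈ 18 mA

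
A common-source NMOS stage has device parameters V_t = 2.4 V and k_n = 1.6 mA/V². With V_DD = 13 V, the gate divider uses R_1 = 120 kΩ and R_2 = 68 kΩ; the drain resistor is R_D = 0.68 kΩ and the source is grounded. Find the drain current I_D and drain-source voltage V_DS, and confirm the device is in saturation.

V_G = V_DD·R_2/(R_1+R_2) = 13×68/188 = 4.7 V. With the source grounded, V_GS = V_G = 4.7 V.
Assume saturation: I_D = (k_n/2)(V_GS − V_t)² = (1.6/2)×(4.7 − 2.4)² = 0.8×2.3² = 4.24 mA.
V_DS = V_DD − I_D·R_D = 13 − 4.24×0.68 = 10.1 V.
Saturation requires V_DS ≥ V_GS − V_t = 2.3 V; 10.1 ≥ 2.3 ✓.

I_D ≈ 4.2 mA, V_DS ≈ 10 V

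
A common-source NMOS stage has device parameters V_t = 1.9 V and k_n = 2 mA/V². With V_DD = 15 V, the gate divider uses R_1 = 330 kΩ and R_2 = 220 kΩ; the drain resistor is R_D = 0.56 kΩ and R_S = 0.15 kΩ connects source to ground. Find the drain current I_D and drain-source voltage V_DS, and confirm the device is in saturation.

I_D ≈ 8.2 mA, V_DS ≈ 9.2 V

V_G = V_DD·R_2/(R_1+R_2) = 15×220/550 = 6 V.
Assume saturation: I_D = (k_n/2)(V_GS − V_t)² with V_GS = V_G − I_D·R_S = 6 − 0.15·I_D.
Substituting gives 0.0225·I_D² − 2.23·I_D + 16.8 = 0, with roots I_D = 8.22 or 90.9 mA.
The root I_D = 90.9 mA gives V_GS = -7.63 V ≤ V_t, so take I_D = 8.22 mA.
Then V_GS = 4.77 V and V_DS = V_DD − I_D(R_D+R_S) = 15 − 8.22×0.71 = 9.16 V.
Saturation requires V_DS ≥ V_GS − V_t = 2.87 V; 9.16 ≥ 2.87 ✓.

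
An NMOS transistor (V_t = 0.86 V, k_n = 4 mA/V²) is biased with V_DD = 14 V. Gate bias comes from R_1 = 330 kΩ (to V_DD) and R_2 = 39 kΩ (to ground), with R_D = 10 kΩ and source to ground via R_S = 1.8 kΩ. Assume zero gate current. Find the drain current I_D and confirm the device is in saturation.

I_D ≈ 0.18 mA

V_G = V_DD·R_2/(R_1+R_2) = 14×39/369 = 1.48 V.
Assume saturation: I_D = (k_n/2)(V_GS − V_t)² with V_GS = V_G − I_D·R_S = 1.48 − 1.8·I_D.
Substituting gives 6.48·I_D² − 5.46·I_D + 0.768 = 0, with roots I_D = 0.178 or 0.664 mA.
The root I_D = 0.664 mA gives V_GS = 0.284 V ≤ V_t, so take I_D = 0.178 mA.
Then V_GS = 1.16 V and V_DS = V_DD − I_D(R_D+R_S) = 14 − 0.178×11.8 = 11.9 V.
Saturation requires V_DS ≥ V_GS − V_t = 0.299 V; 11.9 ≥ 0.299 ✓.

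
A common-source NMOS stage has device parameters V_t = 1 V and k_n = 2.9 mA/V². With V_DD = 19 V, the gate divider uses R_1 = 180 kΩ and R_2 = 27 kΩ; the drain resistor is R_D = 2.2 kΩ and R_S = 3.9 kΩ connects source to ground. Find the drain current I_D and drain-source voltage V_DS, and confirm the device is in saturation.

I_D ≈ 0.27 mA, V_DS ≈ 17 V

V_G = V_DD·R_2/(R_1+R_2) = 19×27/207 = 2.48 V.
Assume saturation: I_D = (k_n/2)(V_GS − V_t)² with V_GS = V_G − I_D·R_S = 2.48 − 3.9·I_D.
Substituting gives 22.1·I_D² − 17.7·I_D + 3.17 = 0, with roots I_D = 0.269 or 0.535 mA.
The root I_D = 0.535 mA gives V_GS = 0.393 V ≤ V_t, so take I_D = 0.269 mA.
Then V_GS = 1.43 V and V_DS = V_DD − I_D(R_D+R_S) = 19 − 0.269×6.1 = 17.4 V.
Saturation requires V_DS ≥ V_GS − V_t = 0.43 V; 17.4 ≥ 0.43 ✓.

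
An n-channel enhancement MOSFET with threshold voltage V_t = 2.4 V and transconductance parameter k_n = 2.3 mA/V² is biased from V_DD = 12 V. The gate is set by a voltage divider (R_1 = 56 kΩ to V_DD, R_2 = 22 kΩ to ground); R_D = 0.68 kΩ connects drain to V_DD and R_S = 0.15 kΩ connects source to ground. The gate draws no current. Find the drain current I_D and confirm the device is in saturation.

V_G = V_DD·R_2/(R_1+R_2) = 12×22/78 = 3.38 V.
Assume saturation: I_D = (k_n/2)(V_GS − V_t)² with V_GS = V_G − I_D·R_S = 3.38 − 0.15·I_D.
Substituting gives 0.0259·I_D² − 1.34·I_D + 1.11 = 0, with roots I_D = 0.846 or 50.9 mA.
The root I_D = 50.9 mA gives V_GS = -4.25 V ≤ V_t, so take I_D = 0.846 mA.
Then V_GS = 3.26 V and V_DS = V_DD − I_D(R_D+R_S) = 12 − 0.846×0.83 = 11.3 V.
Saturation requires V_DS ≥ V_GS − V_t = 0.858 V; 11.3 ≥ 0.858 ✓.

I_D ≈ 0.85 mA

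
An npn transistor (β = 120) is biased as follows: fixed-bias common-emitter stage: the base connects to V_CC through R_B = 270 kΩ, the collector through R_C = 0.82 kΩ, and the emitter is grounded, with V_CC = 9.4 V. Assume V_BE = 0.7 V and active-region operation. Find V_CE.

Base loop: V_CC = I_B·R_B + V_BE, so I_B = (9.4 − 0.7)/270 kΩ = 0.0322 mA.
In the active region I_C = β·I_B = 120 × 0.0322 = 3.87 mA.
Collector loop: V_CE = V_CC − I_C·R_C = 9.4 − 3.87×0.82 = 6.23 V.
Since V_CE = 6.23 V > V_CE(sat) ≈ 0.2 V, the transistor is in the active region as assumed.

V_CE ≈ 6.2 V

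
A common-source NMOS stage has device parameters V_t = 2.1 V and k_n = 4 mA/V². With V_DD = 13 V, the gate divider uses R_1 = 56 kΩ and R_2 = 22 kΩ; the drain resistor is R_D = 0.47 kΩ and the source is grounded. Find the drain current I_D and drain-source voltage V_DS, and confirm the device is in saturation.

V_G = V_DD·R_2/(R_1+R_2) = 13×22/78 = 3.67 V. With the source grounded, V_GS = V_G = 3.67 V.
Assume saturation: I_D = (k_n/2)(V_GS − V_t)² = (4/2)×(3.67 − 2.1)² = 2×1.57² = 4.91 mA.
V_DS = V_DD − I_D·R_D = 13 − 4.91×0.47 = 10.7 V.
Saturation requires V_DS ≥ V_GS − V_t = 1.57 V; 10.7 ≥ 1.57 ✓.

I_D ≈ 4.9 mA, V_DS ≈ 11 V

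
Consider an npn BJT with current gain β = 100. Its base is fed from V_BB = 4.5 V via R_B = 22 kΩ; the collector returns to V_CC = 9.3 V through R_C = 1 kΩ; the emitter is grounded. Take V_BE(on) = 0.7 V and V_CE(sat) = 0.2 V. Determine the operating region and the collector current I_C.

saturation; I_C ≈ 9.1 mA

Assume active: I_B = (4.5 − 0.7)/22 = 0.173 mA, giving I_C = β·I_B = 17.3 mA.
But then V_CE = 9.3 − 17.3×1 = -7.97 V < V_CE(sat) = 0.2 V — impossible in the active region.
So the transistor is saturated. With V_CE = 0.2 V, I_C = (V_CC − 0.2)/R_C = 9.1/1 = 9.1 mA.
Check: β·I_B = 17.3 mA > I_C = 9.1 mA, confirming saturation.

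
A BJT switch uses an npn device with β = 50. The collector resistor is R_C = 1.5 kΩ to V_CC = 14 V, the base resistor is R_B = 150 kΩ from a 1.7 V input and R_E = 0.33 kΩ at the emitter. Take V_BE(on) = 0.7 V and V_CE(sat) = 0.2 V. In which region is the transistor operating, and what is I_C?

active; I_C ≈ 0.3 mA

Assume active. Base-emitter loop: I_B = (V_BB − V_BE)/(R_B + (β+1)R_E) = (1.7 − 0.7)/(150 + 51×0.33) = 0.00599 mA.
I_C = β·I_B = 50×0.00599 = 0.3 mA.
V_CE = V_CC − I_C·R_C − I_E·R_E = 14 − 0.3×1.5 − 0.306×0.33 = 13.4 V > V_CE(sat), so the active-region assumption holds.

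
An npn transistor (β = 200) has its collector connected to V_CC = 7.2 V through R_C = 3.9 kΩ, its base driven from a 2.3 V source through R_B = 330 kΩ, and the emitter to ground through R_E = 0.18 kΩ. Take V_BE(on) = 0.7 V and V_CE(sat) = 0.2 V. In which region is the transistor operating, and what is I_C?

Assume active. Base-emitter loop: I_B = (V_BB − V_BE)/(R_B + (β+1)R_E) = (2.3 − 0.7)/(330 + 201×0.18) = 0.00437 mA.
I_C = β·I_B = 200×0.00437 = 0.874 mA.
V_CE = V_CC − I_C·R_C − I_E·R_E = 7.2 − 0.874×3.9 − 0.878×0.18 = 3.63 V > V_CE(sat), so the active-region assumption holds.

active; I_C ≈ 0.87 mA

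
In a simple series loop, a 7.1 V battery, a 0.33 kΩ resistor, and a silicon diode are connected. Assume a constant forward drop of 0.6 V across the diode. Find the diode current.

I ≈ 20 mA

KVL around the loop: 7.1 = V_D + I·R = 0.6 + I × 0.33 kΩ.
So I = (7.1 − 0.6) / 0.33 kΩ = 6.5 / 0.33 = 19.7 mA.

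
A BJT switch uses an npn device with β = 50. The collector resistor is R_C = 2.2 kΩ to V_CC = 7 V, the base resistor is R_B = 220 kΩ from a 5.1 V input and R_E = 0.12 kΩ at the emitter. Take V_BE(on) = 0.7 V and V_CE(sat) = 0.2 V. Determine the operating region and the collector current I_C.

active; I_C ≈ 0.97 mA

Assume active. Base-emitter loop: I_B = (V_BB − V_BE)/(R_B + (β+1)R_E) = (5.1 − 0.7)/(220 + 51×0.12) = 0.0195 mA.
I_C = β·I_B = 50×0.0195 = 0.973 mA.
V_CE = V_CC − I_C·R_C − I_E·R_E = 7 − 0.973×2.2 − 0.992×0.12 = 4.74 V > V_CE(sat), so the active-region assumption holds.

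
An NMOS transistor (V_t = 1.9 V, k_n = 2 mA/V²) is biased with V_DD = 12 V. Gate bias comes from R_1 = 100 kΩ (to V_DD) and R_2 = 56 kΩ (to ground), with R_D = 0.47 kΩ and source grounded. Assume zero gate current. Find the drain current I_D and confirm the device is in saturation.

V_G = V_DD·R_2/(R_1+R_2) = 12×56/156 = 4.31 V. With the source grounded, V_GS = V_G = 4.31 V.
Assume saturation: I_D = (k_n/2)(V_GS − V_t)² = (2/2)×(4.31 − 1.9)² = 1×2.41² = 5.8 mA.
V_DS = V_DD − I_D·R_D = 12 − 5.8×0.47 = 9.28 V.
Saturation requires V_DS ≥ V_GS − V_t = 2.41 V; 9.28 ≥ 2.41 ✓.

I_D ≈ 5.8 mA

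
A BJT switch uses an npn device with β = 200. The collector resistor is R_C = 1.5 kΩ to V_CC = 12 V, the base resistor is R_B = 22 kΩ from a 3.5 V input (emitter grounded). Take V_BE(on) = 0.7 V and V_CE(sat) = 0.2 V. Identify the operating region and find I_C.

Assume active: I_B = (3.5 − 0.7)/22 = 0.127 mA, giving I_C = β·I_B = 25.5 mA.
But then V_CE = 12 − 25.5×1.5 = -26.2 V < V_CE(sat) = 0.2 V — impossible in the active region.
So the transistor is saturated. With V_CE = 0.2 V, I_C = (V_CC − 0.2)/R_C = 11.8/1.5 = 7.87 mA.
Check: β·I_B = 25.5 mA > I_C = 7.87 mA, confirming saturation.

saturation; I_C ≈ 7.9 mA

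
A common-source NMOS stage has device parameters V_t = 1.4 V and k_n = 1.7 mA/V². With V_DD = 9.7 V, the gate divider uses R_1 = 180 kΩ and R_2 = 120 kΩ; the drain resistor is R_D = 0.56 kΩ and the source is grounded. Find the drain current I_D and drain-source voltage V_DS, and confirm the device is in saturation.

I_D ≈ 5.2 mA, V_DS ≈ 6.8 V

V_G = V_DD·R_2/(R_1+R_2) = 9.7×120/300 = 3.88 V. With the source grounded, V_GS = V_G = 3.88 V.
Assume saturation: I_D = (k_n/2)(V_GS − V_t)² = (1.7/2)×(3.88 − 1.4)² = 0.85×2.48² = 5.23 mA.
V_DS = V_DD − I_D·R_D = 9.7 − 5.23×0.56 = 6.77 V.
Saturation requires V_DS ≥ V_GS − V_t = 2.48 V; 6.77 ≥ 2.48 ✓.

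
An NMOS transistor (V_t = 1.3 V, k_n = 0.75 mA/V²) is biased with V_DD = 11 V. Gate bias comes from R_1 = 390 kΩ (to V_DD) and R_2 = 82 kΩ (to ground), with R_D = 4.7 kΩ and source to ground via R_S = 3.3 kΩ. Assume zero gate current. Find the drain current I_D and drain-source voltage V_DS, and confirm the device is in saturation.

V_G = V_DD·R_2/(R_1+R_2) = 11×82/472 = 1.91 V.
Assume saturation: I_D = (k_n/2)(V_GS − V_t)² with V_GS = V_G − I_D·R_S = 1.91 − 3.3·I_D.
Substituting gives 4.08·I_D² − 2.51·I_D + 0.14 = 0, with roots I_D = 0.062 or 0.553 mA.
The root I_D = 0.553 mA gives V_GS = 0.0854 V ≤ V_t, so take I_D = 0.062 mA.
Then V_GS = 1.71 V and V_DS = V_DD − I_D(R_D+R_S) = 11 − 0.062×8 = 10.5 V.
Saturation requires V_DS ≥ V_GS − V_t = 0.407 V; 10.5 ≥ 0.407 ✓.

I_D ≈ 0.062 mA, V_DS ≈ 11 V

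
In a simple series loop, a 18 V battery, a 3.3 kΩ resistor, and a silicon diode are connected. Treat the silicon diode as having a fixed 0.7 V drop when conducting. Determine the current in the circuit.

I ≈ 5.2 mA

KVL around the loop: 18 = V_D + I·R = 0.7 + I × 3.3 kΩ.
So I = (18 − 0.7) / 3.3 kΩ = 17.3 / 3.3 = 5.24 mA.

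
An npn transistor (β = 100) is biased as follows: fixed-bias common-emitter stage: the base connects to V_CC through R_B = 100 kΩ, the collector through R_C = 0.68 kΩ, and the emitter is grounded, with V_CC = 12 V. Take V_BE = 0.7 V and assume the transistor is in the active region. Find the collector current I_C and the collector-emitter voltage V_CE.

Base loop: V_CC = I_B·R_B + V_BE, so I_B = (12 − 0.7)/100 kΩ = 0.113 mA.
In the active region I_C = β·I_B = 100 × 0.113 = 11.3 mA.
Collector loop: V_CE = V_CC − I_C·R_C = 12 − 11.3×0.68 = 4.32 V.
Since V_CE = 4.32 V > V_CE(sat) ≈ 0.2 V, the transistor is in the active region as assumed.

I_C ≈ 11 mA, V_CE ≈ 4.3 V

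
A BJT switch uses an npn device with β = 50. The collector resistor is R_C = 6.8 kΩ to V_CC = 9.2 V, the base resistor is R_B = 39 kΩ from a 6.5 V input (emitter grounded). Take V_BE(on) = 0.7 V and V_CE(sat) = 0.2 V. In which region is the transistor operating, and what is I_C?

Assume active: I_B = (6.5 − 0.7)/39 = 0.149 mA, giving I_C = β·I_B = 7.44 mA.
But then V_CE = 9.2 − 7.44×6.8 = -41.4 V < V_CE(sat) = 0.2 V — impossible in the active region.
So the transistor is saturated. With V_CE = 0.2 V, I_C = (V_CC − 0.2)/R_C = 9/6.8 = 1.32 mA.
Check: β·I_B = 7.44 mA > I_C = 1.32 mA, confirming saturation.

saturation; I_C ≈ 1.3 mA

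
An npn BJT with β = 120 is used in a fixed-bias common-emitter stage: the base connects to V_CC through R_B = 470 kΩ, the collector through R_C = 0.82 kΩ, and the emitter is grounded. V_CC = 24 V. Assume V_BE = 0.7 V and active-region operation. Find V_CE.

V_CE ≈ 19 V

Base loop: V_CC = I_B·R_B + V_BE, so I_B = (24 − 0.7)/470 kΩ = 0.0496 mA.
In the active region I_C = β·I_B = 120 × 0.0496 = 5.95 mA.
Collector loop: V_CE = V_CC − I_C·R_C = 24 − 5.95×0.82 = 19.1 V.
Since V_CE = 19.1 V > V_CE(sat) ≈ 0.2 V, the transistor is in the active region as assumed.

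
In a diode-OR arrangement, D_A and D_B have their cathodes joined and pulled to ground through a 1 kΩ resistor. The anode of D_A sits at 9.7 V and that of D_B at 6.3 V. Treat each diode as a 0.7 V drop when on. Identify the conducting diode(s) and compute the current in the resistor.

Only D_A conducts; I_R ≈ 9 mA

Assume both conduct. Then node N would need to be at both 9.7−0.7 = 9 V and 6.3−0.7 = 5.6 V, which is impossible.
Assume only D_A conducts: V_N = 9.7 − 0.7 = 9 V, so I_R = 9/1 = 9 mA.
Check D_B: its anode-to-cathode voltage is 6.3 − 9 = -2.7 V < 0.7 V, so it is off. The assumption is consistent.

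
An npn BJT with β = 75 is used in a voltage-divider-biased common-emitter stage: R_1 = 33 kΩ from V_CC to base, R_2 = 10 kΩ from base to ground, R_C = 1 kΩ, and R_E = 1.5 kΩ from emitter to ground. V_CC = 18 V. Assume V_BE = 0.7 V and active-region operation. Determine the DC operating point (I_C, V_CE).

I_C ≈ 2.1 mA, V_CE ≈ 13 V

Thevenize the base divider: V_Th = V_CC·R_2/(R_1+R_2) = 18×10/43 = 4.19 V, R_Th = R_1‖R_2 = 7.67 kΩ.
Base-emitter loop: V_Th = I_B·R_Th + V_BE + (β+1)I_B·R_E, so I_B = (4.19 − 0.7) / (7.67 + 76×1.5) = 0.0287 mA.
I_C = β·I_B = 75×0.0287 = 2.15 mA, and I_E = (β+1)I_B = 2.18 mA.
V_CE = V_CC − I_C·R_C − I_E·R_E = 18 − 2.15×1 − 2.18×1.5 = 12.6 V.
V_CE = 12.6 V > 0.2 V confirms active-region operation.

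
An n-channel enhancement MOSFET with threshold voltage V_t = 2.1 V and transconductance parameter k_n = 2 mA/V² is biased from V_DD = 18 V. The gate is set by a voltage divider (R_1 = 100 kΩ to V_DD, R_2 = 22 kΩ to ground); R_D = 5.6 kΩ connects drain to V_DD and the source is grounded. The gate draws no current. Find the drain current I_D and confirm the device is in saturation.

V_G = V_DD·R_2/(R_1+R_2) = 18×22/122 = 3.25 V. With the source grounded, V_GS = V_G = 3.25 V.
Assume saturation: I_D = (k_n/2)(V_GS − V_t)² = (2/2)×(3.25 − 2.1)² = 1×1.15² = 1.31 mA.
V_DS = V_DD − I_D·R_D = 18 − 1.31×5.6 = 10.6 V.
Saturation requires V_DS ≥ V_GS − V_t = 1.15 V; 10.6 ≥ 1.15 ✓.

I_D ≈ 1.3 mA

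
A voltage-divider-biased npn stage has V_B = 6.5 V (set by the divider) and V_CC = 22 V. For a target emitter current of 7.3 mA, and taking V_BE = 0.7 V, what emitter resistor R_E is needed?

R_E ≈ 0.79 kΩ

V_E = V_B − V_BE = 6.5 − 0.7 = 5.8 V.
R_E = V_E / I_E = 5.8 / 7.3 = 0.795 kΩ.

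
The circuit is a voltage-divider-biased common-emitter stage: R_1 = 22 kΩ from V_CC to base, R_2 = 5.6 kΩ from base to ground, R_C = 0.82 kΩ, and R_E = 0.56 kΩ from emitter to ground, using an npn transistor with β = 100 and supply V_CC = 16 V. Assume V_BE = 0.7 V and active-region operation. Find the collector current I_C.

Thevenize the base divider: V_Th = V_CC·R_2/(R_1+R_2) = 16×5.6/27.6 = 3.25 V, R_Th = R_1‖R_2 = 4.46 kΩ.
Base-emitter loop: V_Th = I_B·R_Th + V_BE + (β+1)I_B·R_E, so I_B = (3.25 − 0.7) / (4.46 + 101×0.56) = 0.0417 mA.
I_C = β·I_B = 100×0.0417 = 4.17 mA, and I_E = (β+1)I_B = 4.21 mA.
V_CE = V_CC − I_C·R_C − I_E·R_E = 16 − 4.17×0.82 − 4.21×0.56 = 10.2 V.
V_CE = 10.2 V > 0.2 V confirms active-region operation.

I_C ≈ 4.2 mA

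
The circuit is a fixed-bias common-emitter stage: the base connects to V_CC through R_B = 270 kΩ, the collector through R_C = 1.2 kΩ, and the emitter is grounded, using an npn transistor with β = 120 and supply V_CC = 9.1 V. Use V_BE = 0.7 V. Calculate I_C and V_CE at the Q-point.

Base loop: V_CC = I_B·R_B + V_BE, so I_B = (9.1 − 0.7)/270 kΩ = 0.0311 mA.
In the active region I_C = β·I_B = 120 × 0.0311 = 3.73 mA.
Collector loop: V_CE = V_CC − I_C·R_C = 9.1 − 3.73×1.2 = 4.62 V.
Since V_CE = 4.62 V > V_CE(sat) ≈ 0.2 V, the transistor is in the active region as assumed.

I_C ≈ 3.7 mA, V_CE ≈ 4.6 V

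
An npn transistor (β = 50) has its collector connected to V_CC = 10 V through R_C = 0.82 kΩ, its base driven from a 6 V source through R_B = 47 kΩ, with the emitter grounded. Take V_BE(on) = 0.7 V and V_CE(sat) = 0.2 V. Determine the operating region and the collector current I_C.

Assume active. Base-emitter loop: I_B = (V_BB − V_BE)/R_B = (6 − 0.7)/47 = 0.113 mA.
I_C = β·I_B = 50×0.113 = 5.64 mA.
V_CE = V_CC − I_C·R_C = 10 − 5.64×0.82 = 5.38 V > V_CE(sat), so the active-region assumption holds.

active; I_C ≈ 5.6 mA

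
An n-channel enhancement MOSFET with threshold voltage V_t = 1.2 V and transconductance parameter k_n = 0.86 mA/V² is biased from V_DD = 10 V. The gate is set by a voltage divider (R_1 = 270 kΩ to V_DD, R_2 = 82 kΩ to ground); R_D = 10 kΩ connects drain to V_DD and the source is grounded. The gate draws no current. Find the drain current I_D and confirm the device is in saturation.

V_G = V_DD·R_2/(R_1+R_2) = 10×82/352 = 2.33 V. With the source grounded, V_GS = V_G = 2.33 V.
Assume saturation: I_D = (k_n/2)(V_GS − V_t)² = (0.86/2)×(2.33 − 1.2)² = 0.43×1.13² = 0.549 mA.
V_DS = V_DD − I_D·R_D = 10 − 0.549×10 = 4.51 V.
Saturation requires V_DS ≥ V_GS − V_t = 1.13 V; 4.51 ≥ 1.13 ✓.

I_D ≈ 0.55 mA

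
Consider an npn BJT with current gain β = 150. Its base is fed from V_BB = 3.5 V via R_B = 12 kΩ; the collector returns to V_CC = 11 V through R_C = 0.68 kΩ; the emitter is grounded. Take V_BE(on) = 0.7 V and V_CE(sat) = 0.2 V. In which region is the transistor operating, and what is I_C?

saturation; I_C ≈ 16 mA

Assume active: I_B = (3.5 − 0.7)/12 = 0.233 mA, giving I_C = β·I_B = 35 mA.
But then V_CE = 11 − 35×0.68 = -12.8 V < V_CE(sat) = 0.2 V — impossible in the active region.
So the transistor is saturated. With V_CE = 0.2 V, I_C = (V_CC − 0.2)/R_C = 10.8/0.68 = 15.9 mA.
Check: β·I_B = 35 mA > I_C = 15.9 mA, confirming saturation.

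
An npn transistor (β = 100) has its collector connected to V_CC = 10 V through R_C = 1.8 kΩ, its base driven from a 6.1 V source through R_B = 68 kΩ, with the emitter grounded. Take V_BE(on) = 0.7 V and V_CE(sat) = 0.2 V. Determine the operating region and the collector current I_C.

Assume active: I_B = (6.1 − 0.7)/68 = 0.0794 mA, giving I_C = β·I_B = 7.94 mA.
But then V_CE = 10 − 7.94×1.8 = -4.29 V < V_CE(sat) = 0.2 V — impossible in the active region.
So the transistor is saturated. With V_CE = 0.2 V, I_C = (V_CC − 0.2)/R_C = 9.8/1.8 = 5.44 mA.
Check: β·I_B = 7.94 mA > I_C = 5.44 mA, confirming saturation.

saturation; I_C ≈ 5.4 mA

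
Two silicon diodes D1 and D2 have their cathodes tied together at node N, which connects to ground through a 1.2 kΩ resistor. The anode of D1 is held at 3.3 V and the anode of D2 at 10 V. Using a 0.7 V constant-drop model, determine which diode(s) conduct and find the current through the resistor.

Assume both conduct. Then node N would need to be at both 3.3−0.7 = 2.6 V and 10−0.7 = 9.3 V, which is impossible.
Assume only D2 conducts: V_N = 10 − 0.7 = 9.3 V, so I_R = 9.3/1.2 = 7.75 mA.
Check D1: its anode-to-cathode voltage is 3.3 − 9.3 = -6 V < 0.7 V, so it is off. The assumption is consistent.

Only D2 conducts; I_R ≈ 7.8 mA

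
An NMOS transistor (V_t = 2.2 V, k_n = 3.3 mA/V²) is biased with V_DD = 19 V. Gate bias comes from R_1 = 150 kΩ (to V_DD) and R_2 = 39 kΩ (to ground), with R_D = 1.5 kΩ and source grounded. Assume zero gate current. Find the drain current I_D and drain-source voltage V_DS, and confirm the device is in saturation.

I_D ≈ 4.9 mA, V_DS ≈ 12 V

V_G = V_DD·R_2/(R_1+R_2) = 19×39/189 = 3.92 V. With the source grounded, V_GS = V_G = 3.92 V.
Assume saturation: I_D = (k_n/2)(V_GS − V_t)² = (3.3/2)×(3.92 − 2.2)² = 1.65×1.72² = 4.88 mA.
V_DS = V_DD − I_D·R_D = 19 − 4.88×1.5 = 11.7 V.
Saturation requires V_DS ≥ V_GS − V_t = 1.72 V; 11.7 ≥ 1.72 ✓.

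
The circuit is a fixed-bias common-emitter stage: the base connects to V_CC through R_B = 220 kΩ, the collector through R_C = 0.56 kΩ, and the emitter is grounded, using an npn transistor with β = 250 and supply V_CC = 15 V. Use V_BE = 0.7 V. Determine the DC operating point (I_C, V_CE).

I_C ≈ 16 mA, V_CE ≈ 5.9 V

Base loop: V_CC = I_B·R_B + V_BE, so I_B = (15 − 0.7)/220 kΩ = 0.065 mA.
In the active region I_C = β·I_B = 250 × 0.065 = 16.2 mA.
Collector loop: V_CE = V_CC − I_C·R_C = 15 − 16.2×0.56 = 5.9 V.
Since V_CE = 5.9 V > V_CE(sat) ≈ 0.2 V, the transistor is in the active region as assumed.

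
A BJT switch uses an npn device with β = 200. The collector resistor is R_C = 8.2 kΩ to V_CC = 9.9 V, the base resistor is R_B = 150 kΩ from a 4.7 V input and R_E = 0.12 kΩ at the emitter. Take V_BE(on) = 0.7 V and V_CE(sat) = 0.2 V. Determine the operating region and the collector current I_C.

Assume active: I_B = (4.7 − 0.7)/(150 + 201×0.12) = 0.023 mA, I_C = β·I_B = 4.59 mA.
Then V_CE = 9.9 − 4.59×8.2 − 4.62×0.12 = -28.3 V < 0.2 V — the active assumption fails.
Re-solve with V_CE = 0.2 V. KCL at the emitter: V_E/R_E = (V_BB−0.7−V_E)/R_B + (V_CC−0.2−V_E)/R_C, giving V_E = 0.143 V.
I_C = (V_CC − 0.2 − V_E)/R_C = (9.7 − 0.143)/8.2 = 1.17 mA.
Check: I_B = (4 − 0.143)/150 = 0.0257 mA, and β·I_B = 5.14 mA > I_C, confirming saturation.

saturation; I_C ≈ 1.2 mA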